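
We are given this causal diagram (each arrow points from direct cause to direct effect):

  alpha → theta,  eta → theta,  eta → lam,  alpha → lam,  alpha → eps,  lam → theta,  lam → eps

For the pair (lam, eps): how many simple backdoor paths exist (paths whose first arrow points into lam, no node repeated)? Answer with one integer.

A backdoor path from lam to eps is any simple undirected path whose first edge points into lam (i.e. leaves lam via a parent).
Parents of lam: {alpha, eta}.
Enumerating:
  P1: lam <- eta -> theta <- alpha -> eps
  P2: lam <- alpha -> eps
That exhausts the simple backdoor paths. Count: 2.

2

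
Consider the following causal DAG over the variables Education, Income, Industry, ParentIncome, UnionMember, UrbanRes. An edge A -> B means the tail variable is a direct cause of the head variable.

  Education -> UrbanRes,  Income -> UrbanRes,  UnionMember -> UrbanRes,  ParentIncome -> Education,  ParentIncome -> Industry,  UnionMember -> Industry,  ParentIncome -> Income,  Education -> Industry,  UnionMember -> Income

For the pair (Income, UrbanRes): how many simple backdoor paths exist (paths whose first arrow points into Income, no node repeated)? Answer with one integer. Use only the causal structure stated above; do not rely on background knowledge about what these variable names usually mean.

7

A backdoor path from Income to UrbanRes is any simple undirected path whose first edge points into Income (i.e. leaves Income via a parent).
Parents of Income: {ParentIncome, UnionMember}.
Enumerating:
  P1: Income <- ParentIncome -> Education -> UrbanRes
  P2: Income <- ParentIncome -> Education -> Industry <- UnionMember -> UrbanRes
  P3: Income <- ParentIncome -> Industry <- Education -> UrbanRes
  P4: Income <- ParentIncome -> Industry <- UnionMember -> UrbanRes
  P5: Income <- UnionMember -> UrbanRes
  P6: Income <- UnionMember -> Industry <- ParentIncome -> Education -> UrbanRes
  P7: Income <- UnionMember -> Industry <- Education -> UrbanRes
That exhausts the simple backdoor paths. Count: 7.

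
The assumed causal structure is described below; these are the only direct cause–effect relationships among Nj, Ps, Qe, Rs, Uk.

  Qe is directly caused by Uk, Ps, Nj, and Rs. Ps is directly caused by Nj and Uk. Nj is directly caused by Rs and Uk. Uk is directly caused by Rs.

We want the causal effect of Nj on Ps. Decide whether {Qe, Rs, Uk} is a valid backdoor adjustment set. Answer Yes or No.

No

Backdoor paths from Nj to Ps (paths whose first edge points into Nj):
  P1: Nj <- Rs -> Uk -> Ps
  P2: Nj <- Rs -> Uk -> Qe <- Ps
  P3: Nj <- Rs -> Qe <- Uk -> Ps
  P4: Nj <- Rs -> Qe <- Ps
  P5: Nj <- Uk <- Rs -> Qe <- Ps
  P6: Nj <- Uk -> Ps
  P7: Nj <- Uk -> Qe <- Ps
Condition 1 (no descendant of Nj in the set): FAILS — Qe is a descendant of Nj.
Condition 2 (every backdoor path blocked by {Qe, Rs, Uk}):
  P1: blocked at fork node Rs ∈ conditioning set.
  P2: blocked at fork node Rs ∈ conditioning set.
  P3: blocked at fork node Rs ∈ conditioning set.
  P4: blocked at fork node Rs ∈ conditioning set.
  P5: blocked at chain node Uk ∈ conditioning set.
  P6: blocked at fork node Uk ∈ conditioning set.
  P7: blocked at fork node Uk ∈ conditioning set.
{Qe, Rs, Uk} does not satisfy the backdoor criterion.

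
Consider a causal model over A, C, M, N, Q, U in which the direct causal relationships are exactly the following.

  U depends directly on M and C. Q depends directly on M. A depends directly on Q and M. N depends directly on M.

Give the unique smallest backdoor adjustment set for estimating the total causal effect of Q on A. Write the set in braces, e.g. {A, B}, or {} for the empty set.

Variables eligible for adjustment (non-descendants of Q, excluding Q and A): {C, M, N, U}.
Backdoor paths from Q to A:
  P1: Q <- M -> A
The empty set is not sufficient: P1 (Q <- M -> A) has no collider blocking it and no conditioned non-collider, so it is open.
Try {M}:
  P1: blocked at fork node M ∈ conditioning set.
{M} contains no descendant of Q and blocks every backdoor path.
No other singleton works — e.g. {C} leaves P1 open — so {M} is the unique smallest valid adjustment set.

{M}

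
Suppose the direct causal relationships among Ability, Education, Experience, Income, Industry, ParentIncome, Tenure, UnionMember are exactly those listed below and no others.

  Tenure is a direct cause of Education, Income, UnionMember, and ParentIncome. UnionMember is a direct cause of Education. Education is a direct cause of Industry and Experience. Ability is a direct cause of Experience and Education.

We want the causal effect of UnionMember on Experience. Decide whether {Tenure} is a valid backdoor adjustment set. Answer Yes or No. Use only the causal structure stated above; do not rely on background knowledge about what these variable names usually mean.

Backdoor paths from UnionMember to Experience (paths whose first edge points into UnionMember):
  P1: UnionMember <- Tenure -> Education <- Ability -> Experience
  P2: UnionMember <- Tenure -> Education -> Experience
Condition 1 (no descendant of UnionMember in the set): holds — descendants of UnionMember are {Education, Experience, Industry}; none are in {Tenure}.
Condition 2 (every backdoor path blocked by {Tenure}):
  P1: blocked at fork node Tenure ∈ conditioning set.
  P2: blocked at fork node Tenure ∈ conditioning set.
{Tenure} satisfies the backdoor criterion.

Yes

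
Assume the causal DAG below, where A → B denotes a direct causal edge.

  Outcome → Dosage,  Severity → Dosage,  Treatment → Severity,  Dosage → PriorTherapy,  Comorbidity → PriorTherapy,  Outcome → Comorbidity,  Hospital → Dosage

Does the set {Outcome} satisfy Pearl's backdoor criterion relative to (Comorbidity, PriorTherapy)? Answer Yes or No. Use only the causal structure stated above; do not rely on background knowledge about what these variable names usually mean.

Backdoor paths from Comorbidity to PriorTherapy (paths whose first edge points into Comorbidity):
  P1: Comorbidity <- Outcome -> Dosage -> PriorTherapy
Condition 1 (no descendant of Comorbidity in the set): holds — descendants of Comorbidity are {PriorTherapy}; none are in {Outcome}.
Condition 2 (every backdoor path blocked by {Outcome}):
  P1: blocked at fork node Outcome ∈ conditioning set.
{Outcome} satisfies the backdoor criterion.

Yes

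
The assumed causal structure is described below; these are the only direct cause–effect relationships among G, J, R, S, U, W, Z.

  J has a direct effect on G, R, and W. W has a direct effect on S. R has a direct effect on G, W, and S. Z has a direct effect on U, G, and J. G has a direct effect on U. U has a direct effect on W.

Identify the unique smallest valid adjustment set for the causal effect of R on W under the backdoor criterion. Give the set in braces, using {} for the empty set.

Variables eligible for adjustment (non-descendants of R, excluding R and W): {J, Z}.
Backdoor paths from R to W:
  P1: R <- J <- Z -> G -> U -> W
  P2: R <- J <- Z -> U -> W
  P3: R <- J -> G <- Z -> U -> W
  P4: R <- J -> G -> U -> W
  P5: R <- J -> W
The empty set is not sufficient: P1 (R <- J <- Z -> G -> U -> W) has no collider blocking it and no conditioned non-collider, so it is open.
Try {J}:
  P1: blocked at chain node J ∈ conditioning set.
  P2: blocked at chain node J ∈ conditioning set.
  P3: blocked at fork node J ∈ conditioning set.
  P4: blocked at fork node J ∈ conditioning set.
  P5: blocked at fork node J ∈ conditioning set.
{J} contains no descendant of R and blocks every backdoor path.
No other singleton works — e.g. {Z} leaves P4 open — so {J} is the unique smallest valid adjustment set.

{J}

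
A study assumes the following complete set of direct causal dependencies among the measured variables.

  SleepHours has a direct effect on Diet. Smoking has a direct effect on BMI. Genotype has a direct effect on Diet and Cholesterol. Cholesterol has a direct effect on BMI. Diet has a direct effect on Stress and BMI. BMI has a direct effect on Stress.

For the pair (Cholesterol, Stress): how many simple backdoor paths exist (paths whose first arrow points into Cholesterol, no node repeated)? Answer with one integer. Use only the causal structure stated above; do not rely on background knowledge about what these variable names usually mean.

2

A backdoor path from Cholesterol to Stress is any simple undirected path whose first edge points into Cholesterol (i.e. leaves Cholesterol via a parent).
Parents of Cholesterol: {Genotype}.
Enumerating:
  P1: Cholesterol <- Genotype -> Diet -> BMI -> Stress
  P2: Cholesterol <- Genotype -> Diet -> Stress
That exhausts the simple backdoor paths. Count: 2.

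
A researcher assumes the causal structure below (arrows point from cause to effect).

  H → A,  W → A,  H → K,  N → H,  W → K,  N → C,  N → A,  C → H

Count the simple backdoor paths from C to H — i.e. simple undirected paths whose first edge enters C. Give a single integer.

3

A backdoor path from C to H is any simple undirected path whose first edge points into C (i.e. leaves C via a parent).
Parents of C: {N}.
Enumerating:
  P1: C <- N -> H
  P2: C <- N -> A <- W -> K <- H
  P3: C <- N -> A <- H
That exhausts the simple backdoor paths. Count: 3.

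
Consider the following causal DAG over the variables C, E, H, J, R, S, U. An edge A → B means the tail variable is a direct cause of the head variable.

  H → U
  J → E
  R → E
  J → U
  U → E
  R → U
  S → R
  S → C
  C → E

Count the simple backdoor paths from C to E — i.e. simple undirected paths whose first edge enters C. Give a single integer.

A backdoor path from C to E is any simple undirected path whose first edge points into C (i.e. leaves C via a parent).
Parents of C: {S}.
Enumerating:
  P1: C <- S -> R -> U <- J -> E
  P2: C <- S -> R -> U -> E
  P3: C <- S -> R -> E
That exhausts the simple backdoor paths. Count: 3.

3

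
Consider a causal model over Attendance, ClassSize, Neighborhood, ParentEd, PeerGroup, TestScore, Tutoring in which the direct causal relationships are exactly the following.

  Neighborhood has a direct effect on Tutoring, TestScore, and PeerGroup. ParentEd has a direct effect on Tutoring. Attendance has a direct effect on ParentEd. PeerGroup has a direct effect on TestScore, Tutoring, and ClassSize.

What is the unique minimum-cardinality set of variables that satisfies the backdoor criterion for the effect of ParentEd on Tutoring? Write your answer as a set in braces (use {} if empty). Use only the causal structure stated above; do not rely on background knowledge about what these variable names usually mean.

{}

Variables eligible for adjustment (non-descendants of ParentEd, excluding ParentEd and Tutoring): {Attendance, ClassSize, Neighborhood, PeerGroup, TestScore}.
Backdoor paths from ParentEd to Tutoring:
  (none)
With no backdoor paths the empty set already satisfies the criterion, and it is trivially minimal.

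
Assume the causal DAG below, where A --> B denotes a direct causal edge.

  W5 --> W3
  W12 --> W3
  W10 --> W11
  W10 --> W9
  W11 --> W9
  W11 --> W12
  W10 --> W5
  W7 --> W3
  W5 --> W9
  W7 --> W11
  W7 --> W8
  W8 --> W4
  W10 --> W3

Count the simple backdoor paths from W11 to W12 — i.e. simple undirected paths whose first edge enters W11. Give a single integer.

A backdoor path from W11 to W12 is any simple undirected path whose first edge points into W11 (i.e. leaves W11 via a parent).
Parents of W11: {W10, W7}.
Enumerating:
  P1: W11 <- W7 -> W3 <- W12
  P2: W11 <- W10 -> W5 -> W3 <- W12
  P3: W11 <- W10 -> W9 <- W5 -> W3 <- W12
  P4: W11 <- W10 -> W3 <- W12
That exhausts the simple backdoor paths. Count: 4.

4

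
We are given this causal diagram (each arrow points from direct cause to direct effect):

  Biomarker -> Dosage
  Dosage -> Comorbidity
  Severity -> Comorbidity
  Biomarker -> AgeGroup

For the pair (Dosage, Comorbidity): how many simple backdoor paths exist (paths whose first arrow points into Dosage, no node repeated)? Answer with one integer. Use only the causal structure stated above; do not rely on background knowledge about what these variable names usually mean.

A backdoor path from Dosage to Comorbidity is any simple undirected path whose first edge points into Dosage (i.e. leaves Dosage via a parent).
Parents of Dosage: {Biomarker}.
No simple path from any parent of Dosage reaches Comorbidity without revisiting Dosage, so there are no backdoor paths.

0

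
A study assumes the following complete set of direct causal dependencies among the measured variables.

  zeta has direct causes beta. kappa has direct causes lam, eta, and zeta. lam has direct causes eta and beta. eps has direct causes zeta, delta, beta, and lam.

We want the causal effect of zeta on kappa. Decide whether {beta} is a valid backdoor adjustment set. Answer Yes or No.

Yes

Backdoor paths from zeta to kappa (paths whose first edge points into zeta):
  P1: zeta <- beta -> lam <- eta -> kappa
  P2: zeta <- beta -> lam -> kappa
  P3: zeta <- beta -> eps <- lam <- eta -> kappa
  P4: zeta <- beta -> eps <- lam -> kappa
Condition 1 (no descendant of zeta in the set): holds — descendants of zeta are {eps, kappa}; none are in {beta}.
Condition 2 (every backdoor path blocked by {beta}):
  P1: blocked at fork node beta ∈ conditioning set.
  P2: blocked at fork node beta ∈ conditioning set.
  P3: blocked at fork node beta ∈ conditioning set.
  P4: blocked at fork node beta ∈ conditioning set.
{beta} satisfies the backdoor criterion.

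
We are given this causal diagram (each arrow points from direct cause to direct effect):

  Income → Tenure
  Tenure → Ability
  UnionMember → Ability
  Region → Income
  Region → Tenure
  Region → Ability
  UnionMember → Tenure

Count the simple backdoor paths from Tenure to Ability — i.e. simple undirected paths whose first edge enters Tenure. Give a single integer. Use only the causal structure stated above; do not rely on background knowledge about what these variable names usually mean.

3

A backdoor path from Tenure to Ability is any simple undirected path whose first edge points into Tenure (i.e. leaves Tenure via a parent).
Parents of Tenure: {Income, Region, UnionMember}.
Enumerating:
  P1: Tenure <- Region -> Ability
  P2: Tenure <- Income <- Region -> Ability
  P3: Tenure <- UnionMember -> Ability
That exhausts the simple backdoor paths. Count: 3.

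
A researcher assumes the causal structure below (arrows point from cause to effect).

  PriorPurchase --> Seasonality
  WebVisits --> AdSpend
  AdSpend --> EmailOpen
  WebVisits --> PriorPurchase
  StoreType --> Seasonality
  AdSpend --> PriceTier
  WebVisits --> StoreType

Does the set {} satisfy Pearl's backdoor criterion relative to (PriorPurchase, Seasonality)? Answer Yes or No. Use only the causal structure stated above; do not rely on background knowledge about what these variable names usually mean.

Backdoor paths from PriorPurchase to Seasonality (paths whose first edge points into PriorPurchase):
  P1: PriorPurchase <- WebVisits -> StoreType -> Seasonality
Condition 1 (no descendant of PriorPurchase in the set): holds — descendants of PriorPurchase are {Seasonality}; none are in {}.
Condition 2 (every backdoor path blocked by {}):
  P1: open — no interior node is in the conditioning set.
{} does not satisfy the backdoor criterion.

No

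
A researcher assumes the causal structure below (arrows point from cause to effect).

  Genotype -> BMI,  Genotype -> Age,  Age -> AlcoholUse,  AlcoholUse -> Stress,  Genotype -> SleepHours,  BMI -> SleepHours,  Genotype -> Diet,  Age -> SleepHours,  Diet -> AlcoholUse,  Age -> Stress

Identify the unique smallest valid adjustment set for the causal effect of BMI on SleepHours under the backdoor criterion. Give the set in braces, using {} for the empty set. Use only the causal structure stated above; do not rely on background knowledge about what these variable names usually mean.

Variables eligible for adjustment (non-descendants of BMI, excluding BMI and SleepHours): {Age, AlcoholUse, Diet, Genotype, Stress}.
Backdoor paths from BMI to SleepHours:
  P1: BMI <- Genotype -> Diet -> AlcoholUse <- Age -> SleepHours
  P2: BMI <- Genotype -> Diet -> AlcoholUse -> Stress <- Age -> SleepHours
  P3: BMI <- Genotype -> Age -> SleepHours
  P4: BMI <- Genotype -> SleepHours
The empty set is not sufficient: P3 (BMI <- Genotype -> Age -> SleepHours) has no collider blocking it and no conditioned non-collider, so it is open.
Try {Genotype}:
  P1: blocked at fork node Genotype ∈ conditioning set.
  P2: blocked at fork node Genotype ∈ conditioning set.
  P3: blocked at fork node Genotype ∈ conditioning set.
  P4: blocked at fork node Genotype ∈ conditioning set.
{Genotype} contains no descendant of BMI and blocks every backdoor path.
No other singleton works — e.g. {Diet} leaves P3 open — so {Genotype} is the unique smallest valid adjustment set.

{Genotype}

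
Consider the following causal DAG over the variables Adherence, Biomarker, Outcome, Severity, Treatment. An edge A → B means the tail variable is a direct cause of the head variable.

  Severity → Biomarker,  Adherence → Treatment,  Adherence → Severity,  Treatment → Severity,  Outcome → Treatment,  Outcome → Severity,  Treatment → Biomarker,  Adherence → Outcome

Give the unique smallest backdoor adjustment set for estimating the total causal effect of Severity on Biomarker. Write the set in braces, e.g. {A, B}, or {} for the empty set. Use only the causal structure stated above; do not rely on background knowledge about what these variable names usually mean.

{Treatment}

Variables eligible for adjustment (non-descendants of Severity, excluding Severity and Biomarker): {Adherence, Outcome, Treatment}.
Backdoor paths from Severity to Biomarker:
  P1: Severity <- Adherence -> Outcome -> Treatment -> Biomarker
  P2: Severity <- Adherence -> Treatment -> Biomarker
  P3: Severity <- Outcome <- Adherence -> Treatment -> Biomarker
  P4: Severity <- Outcome -> Treatment -> Biomarker
  P5: Severity <- Treatment -> Biomarker
The empty set is not sufficient: P1 (Severity <- Adherence -> Outcome -> Treatment -> Biomarker) has no collider blocking it and no conditioned non-collider, so it is open.
Try {Treatment}:
  P1: blocked at chain node Treatment ∈ conditioning set.
  P2: blocked at chain node Treatment ∈ conditioning set.
  P3: blocked at chain node Treatment ∈ conditioning set.
  P4: blocked at chain node Treatment ∈ conditioning set.
  P5: blocked at fork node Treatment ∈ conditioning set.
{Treatment} contains no descendant of Severity and blocks every backdoor path.
No other singleton works — e.g. {Adherence} leaves P4 open — so {Treatment} is the unique smallest valid adjustment set.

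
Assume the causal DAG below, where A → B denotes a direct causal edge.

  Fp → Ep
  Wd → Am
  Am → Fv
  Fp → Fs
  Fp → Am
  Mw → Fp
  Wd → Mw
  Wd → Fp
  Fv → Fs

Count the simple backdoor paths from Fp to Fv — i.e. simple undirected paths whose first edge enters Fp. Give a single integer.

2

A backdoor path from Fp to Fv is any simple undirected path whose first edge points into Fp (i.e. leaves Fp via a parent).
Parents of Fp: {Mw, Wd}.
Enumerating:
  P1: Fp <- Wd -> Am -> Fv
  P2: Fp <- Mw <- Wd -> Am -> Fv
That exhausts the simple backdoor paths. Count: 2.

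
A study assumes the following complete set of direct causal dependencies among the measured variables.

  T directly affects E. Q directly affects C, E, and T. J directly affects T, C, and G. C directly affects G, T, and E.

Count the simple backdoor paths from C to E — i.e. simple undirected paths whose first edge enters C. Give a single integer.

A backdoor path from C to E is any simple undirected path whose first edge points into C (i.e. leaves C via a parent).
Parents of C: {J, Q}.
Enumerating:
  P1: C <- Q -> T -> E
  P2: C <- Q -> E
  P3: C <- J -> T <- Q -> E
  P4: C <- J -> T -> E
That exhausts the simple backdoor paths. Count: 4.

4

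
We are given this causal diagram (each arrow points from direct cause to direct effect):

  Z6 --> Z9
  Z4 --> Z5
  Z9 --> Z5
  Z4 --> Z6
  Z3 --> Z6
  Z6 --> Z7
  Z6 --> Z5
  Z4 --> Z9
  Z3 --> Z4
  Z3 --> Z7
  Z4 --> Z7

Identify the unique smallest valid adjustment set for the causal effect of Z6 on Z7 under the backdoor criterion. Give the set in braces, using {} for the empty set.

{Z3, Z4}

Variables eligible for adjustment (non-descendants of Z6, excluding Z6 and Z7): {Z3, Z4}.
Backdoor paths from Z6 to Z7:
  P1: Z6 <- Z3 -> Z4 -> Z7
  P2: Z6 <- Z3 -> Z7
  P3: Z6 <- Z4 <- Z3 -> Z7
  P4: Z6 <- Z4 -> Z7
The empty set is not sufficient: P1 (Z6 <- Z3 -> Z4 -> Z7) has no collider blocking it and no conditioned non-collider, so it is open.
Try {Z3, Z4}:
  P1: blocked at fork node Z3 ∈ conditioning set.
  P2: blocked at fork node Z3 ∈ conditioning set.
  P3: blocked at chain node Z4 ∈ conditioning set.
  P4: blocked at fork node Z4 ∈ conditioning set.
{Z3, Z4} contains no descendant of Z6 and blocks every backdoor path.
Every element of {Z3, Z4} is needed (dropping Z3 leaves P2 open; dropping Z4 leaves P4 open), so no proper subset is valid.
Among all size-2 subsets of the eligible variables, only {Z3, Z4} blocks every backdoor path, so it is the unique smallest valid adjustment set.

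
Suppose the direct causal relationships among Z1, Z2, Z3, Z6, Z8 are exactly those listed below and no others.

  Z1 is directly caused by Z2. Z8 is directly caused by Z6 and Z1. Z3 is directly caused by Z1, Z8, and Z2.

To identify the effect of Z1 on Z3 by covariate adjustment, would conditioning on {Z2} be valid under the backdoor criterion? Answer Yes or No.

Backdoor paths from Z1 to Z3 (paths whose first edge points into Z1):
  P1: Z1 <- Z2 -> Z3
Condition 1 (no descendant of Z1 in the set): holds — descendants of Z1 are {Z3, Z8}; none are in {Z2}.
Condition 2 (every backdoor path blocked by {Z2}):
  P1: blocked at fork node Z2 ∈ conditioning set.
{Z2} satisfies the backdoor criterion.

Yes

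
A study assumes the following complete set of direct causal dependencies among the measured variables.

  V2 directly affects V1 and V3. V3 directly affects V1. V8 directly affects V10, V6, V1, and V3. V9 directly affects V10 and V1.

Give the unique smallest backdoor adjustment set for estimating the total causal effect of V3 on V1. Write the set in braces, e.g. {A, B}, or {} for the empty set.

{V2, V8}

Variables eligible for adjustment (non-descendants of V3, excluding V3 and V1): {V10, V2, V6, V8, V9}.
Backdoor paths from V3 to V1:
  P1: V3 <- V2 -> V1
  P2: V3 <- V8 -> V1
  P3: V3 <- V8 -> V10 <- V9 -> V1
The empty set is not sufficient: P1 (V3 <- V2 -> V1) has no collider blocking it and no conditioned non-collider, so it is open.
Try {V2, V8}:
  P1: blocked at fork node V2 ∈ conditioning set.
  P2: blocked at fork node V8 ∈ conditioning set.
  P3: blocked at fork node V8 ∈ conditioning set.
{V2, V8} contains no descendant of V3 and blocks every backdoor path.
Every element of {V2, V8} is needed (dropping V2 leaves P1 open; dropping V8 leaves P2 open), so no proper subset is valid.
Among all size-2 subsets of the eligible variables, only {V2, V8} blocks every backdoor path, so it is the unique smallest valid adjustment set.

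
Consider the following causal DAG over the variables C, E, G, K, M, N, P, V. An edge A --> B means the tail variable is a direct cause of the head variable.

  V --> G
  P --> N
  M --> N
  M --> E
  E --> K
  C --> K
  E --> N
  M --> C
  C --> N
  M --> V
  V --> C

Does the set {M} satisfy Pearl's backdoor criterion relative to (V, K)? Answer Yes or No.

Yes

Backdoor paths from V to K (paths whose first edge points into V):
  P1: V <- M -> E -> N <- C -> K
  P2: V <- M -> E -> K
  P3: V <- M -> C -> N <- E -> K
  P4: V <- M -> C -> K
  P5: V <- M -> N <- E -> K
  P6: V <- M -> N <- C -> K
Condition 1 (no descendant of V in the set): holds — descendants of V are {C, G, K, N}; none are in {M}.
Condition 2 (every backdoor path blocked by {M}):
  P1: blocked at fork node M ∈ conditioning set.
  P2: blocked at fork node M ∈ conditioning set.
  P3: blocked at fork node M ∈ conditioning set.
  P4: blocked at fork node M ∈ conditioning set.
  P5: blocked at fork node M ∈ conditioning set.
  P6: blocked at fork node M ∈ conditioning set.
{M} satisfies the backdoor criterion.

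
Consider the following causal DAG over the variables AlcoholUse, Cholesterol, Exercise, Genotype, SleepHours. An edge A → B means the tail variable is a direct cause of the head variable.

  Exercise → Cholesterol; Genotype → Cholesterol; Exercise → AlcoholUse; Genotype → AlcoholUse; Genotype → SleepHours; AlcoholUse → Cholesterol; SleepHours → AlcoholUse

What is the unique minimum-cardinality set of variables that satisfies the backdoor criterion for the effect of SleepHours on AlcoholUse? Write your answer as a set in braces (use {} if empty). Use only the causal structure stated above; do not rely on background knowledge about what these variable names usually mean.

Variables eligible for adjustment (non-descendants of SleepHours, excluding SleepHours and AlcoholUse): {Exercise, Genotype}.
Backdoor paths from SleepHours to AlcoholUse:
  P1: SleepHours <- Genotype -> AlcoholUse
  P2: SleepHours <- Genotype -> Cholesterol <- Exercise -> AlcoholUse
  P3: SleepHours <- Genotype -> Cholesterol <- AlcoholUse
The empty set is not sufficient: P1 (SleepHours <- Genotype -> AlcoholUse) has no collider blocking it and no conditioned non-collider, so it is open.
Try {Genotype}:
  P1: blocked at fork node Genotype ∈ conditioning set.
  P2: blocked at fork node Genotype ∈ conditioning set.
  P3: blocked at fork node Genotype ∈ conditioning set.
{Genotype} contains no descendant of SleepHours and blocks every backdoor path.
No other singleton works — e.g. {Exercise} leaves P1 open — so {Genotype} is the unique smallest valid adjustment set.

{Genotype}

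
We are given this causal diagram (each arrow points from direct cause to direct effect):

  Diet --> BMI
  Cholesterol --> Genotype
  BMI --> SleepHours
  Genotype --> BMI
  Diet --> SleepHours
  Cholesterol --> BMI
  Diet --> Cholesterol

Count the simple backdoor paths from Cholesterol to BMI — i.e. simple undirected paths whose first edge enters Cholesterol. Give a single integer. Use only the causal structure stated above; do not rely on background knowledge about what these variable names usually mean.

A backdoor path from Cholesterol to BMI is any simple undirected path whose first edge points into Cholesterol (i.e. leaves Cholesterol via a parent).
Parents of Cholesterol: {Diet}.
Enumerating:
  P1: Cholesterol <- Diet -> BMI
  P2: Cholesterol <- Diet -> SleepHours <- BMI
That exhausts the simple backdoor paths. Count: 2.

2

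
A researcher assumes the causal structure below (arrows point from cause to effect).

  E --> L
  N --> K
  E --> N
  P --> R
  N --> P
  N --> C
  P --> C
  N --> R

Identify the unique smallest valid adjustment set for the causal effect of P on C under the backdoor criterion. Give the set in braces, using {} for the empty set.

{N}

Variables eligible for adjustment (non-descendants of P, excluding P and C): {E, K, L, N}.
Backdoor paths from P to C:
  P1: P <- N -> C
The empty set is not sufficient: P1 (P <- N -> C) has no collider blocking it and no conditioned non-collider, so it is open.
Try {N}:
  P1: blocked at fork node N ∈ conditioning set.
{N} contains no descendant of P and blocks every backdoor path.
No other singleton works — e.g. {E} leaves P1 open — so {N} is the unique smallest valid adjustment set.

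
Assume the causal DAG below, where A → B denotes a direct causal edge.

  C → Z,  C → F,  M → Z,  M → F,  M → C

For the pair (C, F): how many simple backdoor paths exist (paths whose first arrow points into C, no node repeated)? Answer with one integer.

A backdoor path from C to F is any simple undirected path whose first edge points into C (i.e. leaves C via a parent).
Parents of C: {M}.
Enumerating:
  P1: C <- M -> F
That exhausts the simple backdoor paths. Count: 1.

1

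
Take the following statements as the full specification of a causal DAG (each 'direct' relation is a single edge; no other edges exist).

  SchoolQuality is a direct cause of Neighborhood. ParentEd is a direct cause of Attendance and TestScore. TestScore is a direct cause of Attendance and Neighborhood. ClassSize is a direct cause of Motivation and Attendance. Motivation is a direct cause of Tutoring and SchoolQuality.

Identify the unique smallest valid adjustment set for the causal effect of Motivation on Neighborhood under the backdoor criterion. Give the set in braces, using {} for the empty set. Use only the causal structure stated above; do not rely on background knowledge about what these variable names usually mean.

Variables eligible for adjustment (non-descendants of Motivation, excluding Motivation and Neighborhood): {Attendance, ClassSize, ParentEd, TestScore}.
Backdoor paths from Motivation to Neighborhood:
  P1: Motivation <- ClassSize -> Attendance <- ParentEd -> TestScore -> Neighborhood
  P2: Motivation <- ClassSize -> Attendance <- TestScore -> Neighborhood
Each backdoor path contains an unconditioned collider, so every path is already blocked with the empty conditioning set:
  P1: blocked at collider Attendance (neither it nor any descendant is in the conditioning set).
  P2: blocked at collider Attendance (neither it nor any descendant is in the conditioning set).
The empty set is therefore the unique smallest valid set.

{}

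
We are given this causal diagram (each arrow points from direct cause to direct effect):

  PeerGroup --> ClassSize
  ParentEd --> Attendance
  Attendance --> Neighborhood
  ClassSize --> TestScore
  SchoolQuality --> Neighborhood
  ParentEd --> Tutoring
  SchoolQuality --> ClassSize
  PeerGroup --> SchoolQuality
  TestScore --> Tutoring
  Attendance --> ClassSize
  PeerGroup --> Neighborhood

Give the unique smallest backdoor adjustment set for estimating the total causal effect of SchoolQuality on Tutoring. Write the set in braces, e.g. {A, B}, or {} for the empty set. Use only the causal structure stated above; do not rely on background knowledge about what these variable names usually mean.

{PeerGroup}

Variables eligible for adjustment (non-descendants of SchoolQuality, excluding SchoolQuality and Tutoring): {Attendance, ParentEd, PeerGroup}.
Backdoor paths from SchoolQuality to Tutoring:
  P1: SchoolQuality <- PeerGroup -> ClassSize <- Attendance <- ParentEd -> Tutoring
  P2: SchoolQuality <- PeerGroup -> ClassSize -> TestScore -> Tutoring
  P3: SchoolQuality <- PeerGroup -> Neighborhood <- Attendance <- ParentEd -> Tutoring
  P4: SchoolQuality <- PeerGroup -> Neighborhood <- Attendance -> ClassSize -> TestScore -> Tutoring
The empty set is not sufficient: P2 (SchoolQuality <- PeerGroup -> ClassSize -> TestScore -> Tutoring) has no collider blocking it and no conditioned non-collider, so it is open.
Try {PeerGroup}:
  P1: blocked at fork node PeerGroup ∈ conditioning set.
  P2: blocked at fork node PeerGroup ∈ conditioning set.
  P3: blocked at fork node PeerGroup ∈ conditioning set.
  P4: blocked at fork node PeerGroup ∈ conditioning set.
{PeerGroup} contains no descendant of SchoolQuality and blocks every backdoor path.
No other singleton works — e.g. {ParentEd} leaves P2 open — so {PeerGroup} is the unique smallest valid adjustment set.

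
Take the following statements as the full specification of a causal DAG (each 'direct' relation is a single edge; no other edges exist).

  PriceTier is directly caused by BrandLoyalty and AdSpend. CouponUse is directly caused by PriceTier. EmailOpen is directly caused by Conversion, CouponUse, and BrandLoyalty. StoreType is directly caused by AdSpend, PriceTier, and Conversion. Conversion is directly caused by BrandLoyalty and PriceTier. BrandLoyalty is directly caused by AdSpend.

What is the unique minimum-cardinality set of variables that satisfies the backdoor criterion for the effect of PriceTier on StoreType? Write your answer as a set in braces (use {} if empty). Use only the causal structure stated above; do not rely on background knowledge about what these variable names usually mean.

Variables eligible for adjustment (non-descendants of PriceTier, excluding PriceTier and StoreType): {AdSpend, BrandLoyalty}.
Backdoor paths from PriceTier to StoreType:
  P1: PriceTier <- AdSpend -> BrandLoyalty -> Conversion -> StoreType
  P2: PriceTier <- AdSpend -> BrandLoyalty -> EmailOpen <- Conversion -> StoreType
  P3: PriceTier <- AdSpend -> StoreType
  P4: PriceTier <- BrandLoyalty <- AdSpend -> StoreType
  P5: PriceTier <- BrandLoyalty -> Conversion -> StoreType
  P6: PriceTier <- BrandLoyalty -> EmailOpen <- Conversion -> StoreType
The empty set is not sufficient: P1 (PriceTier <- AdSpend -> BrandLoyalty -> Conversion -> StoreType) has no collider blocking it and no conditioned non-collider, so it is open.
Try {AdSpend, BrandLoyalty}:
  P1: blocked at fork node AdSpend ∈ conditioning set.
  P2: blocked at fork node AdSpend ∈ conditioning set.
  P3: blocked at fork node AdSpend ∈ conditioning set.
  P4: blocked at chain node BrandLoyalty ∈ conditioning set.
  P5: blocked at fork node BrandLoyalty ∈ conditioning set.
  P6: blocked at fork node BrandLoyalty ∈ conditioning set.
{AdSpend, BrandLoyalty} contains no descendant of PriceTier and blocks every backdoor path.
Every element of {AdSpend, BrandLoyalty} is needed (dropping AdSpend leaves P3 open; dropping BrandLoyalty leaves P5 open), so no proper subset is valid.
Among all size-2 subsets of the eligible variables, only {AdSpend, BrandLoyalty} blocks every backdoor path, so it is the unique smallest valid adjustment set.

{AdSpend, BrandLoyalty}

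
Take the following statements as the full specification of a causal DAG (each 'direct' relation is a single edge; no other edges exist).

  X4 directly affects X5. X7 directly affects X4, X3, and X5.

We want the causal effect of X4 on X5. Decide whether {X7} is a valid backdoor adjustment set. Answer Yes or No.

Backdoor paths from X4 to X5 (paths whose first edge points into X4):
  P1: X4 <- X7 -> X5
Condition 1 (no descendant of X4 in the set): holds — descendants of X4 are {X5}; none are in {X7}.
Condition 2 (every backdoor path blocked by {X7}):
  P1: blocked at fork node X7 ∈ conditioning set.
{X7} satisfies the backdoor criterion.

Yes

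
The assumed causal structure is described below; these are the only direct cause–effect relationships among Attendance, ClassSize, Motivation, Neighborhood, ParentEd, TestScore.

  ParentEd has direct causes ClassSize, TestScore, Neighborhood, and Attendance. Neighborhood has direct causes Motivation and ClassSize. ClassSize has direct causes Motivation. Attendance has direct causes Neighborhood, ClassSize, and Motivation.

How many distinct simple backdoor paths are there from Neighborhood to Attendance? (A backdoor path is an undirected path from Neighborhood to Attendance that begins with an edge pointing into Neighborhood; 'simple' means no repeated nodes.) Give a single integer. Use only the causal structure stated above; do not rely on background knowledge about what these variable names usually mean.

A backdoor path from Neighborhood to Attendance is any simple undirected path whose first edge points into Neighborhood (i.e. leaves Neighborhood via a parent).
Parents of Neighborhood: {ClassSize, Motivation}.
Enumerating:
  P1: Neighborhood <- Motivation -> ClassSize -> Attendance
  P2: Neighborhood <- Motivation -> ClassSize -> ParentEd <- Attendance
  P3: Neighborhood <- Motivation -> Attendance
  P4: Neighborhood <- ClassSize <- Motivation -> Attendance
  P5: Neighborhood <- ClassSize -> Attendance
  P6: Neighborhood <- ClassSize -> ParentEd <- Attendance
That exhausts the simple backdoor paths. Count: 6.

6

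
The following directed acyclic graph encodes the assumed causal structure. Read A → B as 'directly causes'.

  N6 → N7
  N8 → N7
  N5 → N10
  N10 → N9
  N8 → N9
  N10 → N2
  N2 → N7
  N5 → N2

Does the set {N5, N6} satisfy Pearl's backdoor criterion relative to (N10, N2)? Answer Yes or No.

Backdoor paths from N10 to N2 (paths whose first edge points into N10):
  P1: N10 <- N5 -> N2
Condition 1 (no descendant of N10 in the set): holds — descendants of N10 are {N2, N7, N9}; none are in {N5, N6}.
Condition 2 (every backdoor path blocked by {N5, N6}):
  P1: blocked at fork node N5 ∈ conditioning set.
{N5, N6} satisfies the backdoor criterion.

Yes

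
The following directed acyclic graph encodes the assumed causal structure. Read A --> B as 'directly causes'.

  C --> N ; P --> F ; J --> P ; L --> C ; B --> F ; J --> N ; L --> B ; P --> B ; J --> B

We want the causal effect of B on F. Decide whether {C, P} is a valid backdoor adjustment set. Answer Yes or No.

Yes

Backdoor paths from B to F (paths whose first edge points into B):
  P1: B <- L -> C -> N <- J -> P -> F
  P2: B <- J -> P -> F
  P3: B <- P -> F
Condition 1 (no descendant of B in the set): holds — descendants of B are {F}; none are in {C, P}.
Condition 2 (every backdoor path blocked by {C, P}):
  P1: blocked at chain node C ∈ conditioning set.
  P2: blocked at chain node P ∈ conditioning set.
  P3: blocked at fork node P ∈ conditioning set.
{C, P} satisfies the backdoor criterion.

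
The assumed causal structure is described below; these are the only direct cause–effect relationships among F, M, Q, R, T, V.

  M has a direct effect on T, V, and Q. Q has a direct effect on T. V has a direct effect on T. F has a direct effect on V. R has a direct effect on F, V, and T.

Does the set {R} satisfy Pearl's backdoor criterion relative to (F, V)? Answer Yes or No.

Backdoor paths from F to V (paths whose first edge points into F):
  P1: F <- R -> V
  P2: F <- R -> T <- M -> V
  P3: F <- R -> T <- V
  P4: F <- R -> T <- Q <- M -> V
Condition 1 (no descendant of F in the set): holds — descendants of F are {T, V}; none are in {R}.
Condition 2 (every backdoor path blocked by {R}):
  P1: blocked at fork node R ∈ conditioning set.
  P2: blocked at fork node R ∈ conditioning set.
  P3: blocked at fork node R ∈ conditioning set.
  P4: blocked at fork node R ∈ conditioning set.
{R} satisfies the backdoor criterion.

Yes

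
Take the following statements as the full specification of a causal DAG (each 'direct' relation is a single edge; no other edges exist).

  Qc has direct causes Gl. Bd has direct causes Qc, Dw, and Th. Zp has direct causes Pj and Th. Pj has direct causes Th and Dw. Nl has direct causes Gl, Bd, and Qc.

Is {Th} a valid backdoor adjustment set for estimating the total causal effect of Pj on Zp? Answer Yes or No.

Backdoor paths from Pj to Zp (paths whose first edge points into Pj):
  P1: Pj <- Th -> Zp
  P2: Pj <- Dw -> Bd <- Th -> Zp
Condition 1 (no descendant of Pj in the set): holds — descendants of Pj are {Zp}; none are in {Th}.
Condition 2 (every backdoor path blocked by {Th}):
  P1: blocked at fork node Th ∈ conditioning set.
  P2: blocked at collider Bd (neither it nor any descendant is in the conditioning set).
{Th} satisfies the backdoor criterion.

Yes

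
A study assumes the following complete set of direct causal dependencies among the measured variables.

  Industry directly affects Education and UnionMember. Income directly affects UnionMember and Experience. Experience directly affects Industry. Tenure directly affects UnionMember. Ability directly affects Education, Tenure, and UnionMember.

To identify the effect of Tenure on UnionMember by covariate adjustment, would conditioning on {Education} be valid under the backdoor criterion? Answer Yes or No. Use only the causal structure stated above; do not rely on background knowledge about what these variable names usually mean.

Backdoor paths from Tenure to UnionMember (paths whose first edge points into Tenure):
  P1: Tenure <- Ability -> UnionMember
  P2: Tenure <- Ability -> Education <- Industry <- Experience <- Income -> UnionMember
  P3: Tenure <- Ability -> Education <- Industry -> UnionMember
Condition 1 (no descendant of Tenure in the set): holds — descendants of Tenure are {UnionMember}; none are in {Education}.
Condition 2 (every backdoor path blocked by {Education}):
  P1: open — no interior node is in the conditioning set.
  P2: open — collider(s) Education are conditioned on (or have a conditioned descendant) and no non-collider on the path is in the set.
  P3: open — collider(s) Education are conditioned on (or have a conditioned descendant) and no non-collider on the path is in the set.
{Education} does not satisfy the backdoor criterion.

No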